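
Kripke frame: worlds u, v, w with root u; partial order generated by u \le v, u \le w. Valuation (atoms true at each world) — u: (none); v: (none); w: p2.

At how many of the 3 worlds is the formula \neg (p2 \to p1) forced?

1

u: does not force it — u \nVdash \neg (p2 \to p1) since v is accessible from u and v \Vdash p2 \to p1.
v: does not force it — v \nVdash \neg (p2 \to p1) since v is accessible from v and v \Vdash p2 \to p1.
w: forces it.
Worlds forcing the formula: {w}.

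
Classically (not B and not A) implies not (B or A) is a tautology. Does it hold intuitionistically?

Yes

This is a constructively valid De Morgan direction (conjunction of negations to negated disjunction), which is intuitionistically derivable.
If both not B and not A hold at a world, no accessible world forces B or forces A, so none forces B or A.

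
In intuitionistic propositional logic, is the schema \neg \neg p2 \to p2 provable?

This is double-negation elimination, which is not intuitionistically valid.
A Kripke countermodel: worlds u0, u1; order generated by u0 \le u1; atoms true at each world — u0:{}; u1:{p2}.
u0 \nVdash \neg \neg p2 \to p2: already at u0 itself, u0 \Vdash \neg \neg p2 but u0 \nVdash p2.
u0 lacks atom p2, so u0 \nVdash p2.
So the root u0 does not force the formula.

No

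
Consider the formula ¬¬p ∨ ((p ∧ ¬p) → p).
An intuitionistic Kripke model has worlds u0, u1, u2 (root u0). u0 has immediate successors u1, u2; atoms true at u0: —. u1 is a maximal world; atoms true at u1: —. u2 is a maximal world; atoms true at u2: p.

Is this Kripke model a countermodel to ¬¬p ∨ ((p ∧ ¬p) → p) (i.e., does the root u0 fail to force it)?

No

u0 ⊩ ¬¬p ∨ ((p ∧ ¬p) → p) via the disjunct (p ∧ ¬p) → p.
So the root u0 forces ¬¬p ∨ ((p ∧ ¬p) → p); the model is not a countermodel.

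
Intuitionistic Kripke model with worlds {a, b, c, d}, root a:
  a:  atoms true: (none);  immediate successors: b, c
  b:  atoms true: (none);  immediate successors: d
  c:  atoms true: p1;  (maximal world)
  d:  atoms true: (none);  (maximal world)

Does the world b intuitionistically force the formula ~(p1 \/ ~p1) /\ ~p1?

No

b ||-/- ~(p1 \/ ~p1) /\ ~p1 since b fails ~(p1 \/ ~p1).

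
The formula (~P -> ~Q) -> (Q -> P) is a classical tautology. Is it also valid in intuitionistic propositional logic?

This is the converse of contraposition, which is not intuitionistically valid.
A Kripke countermodel: worlds w0, w1; order generated by w0 <= w1; atoms true at each world — w0:{Q}; w1:{P,Q}.
w0 ||-/- (~P -> ~Q) -> (Q -> P): already at w0 itself, w0 ||- ~P -> ~Q but w0 ||-/- Q -> P.
w0 ||-/- Q -> P: already at w0 itself, w0 ||- Q but w0 ||-/- P.
w0 lacks atom P, so w0 ||-/- P.
So the root w0 does not force the formula.

No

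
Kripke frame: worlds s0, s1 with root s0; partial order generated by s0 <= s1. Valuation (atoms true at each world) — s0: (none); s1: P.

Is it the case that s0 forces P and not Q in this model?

s0 does not force P and not Q since s0 fails P.

No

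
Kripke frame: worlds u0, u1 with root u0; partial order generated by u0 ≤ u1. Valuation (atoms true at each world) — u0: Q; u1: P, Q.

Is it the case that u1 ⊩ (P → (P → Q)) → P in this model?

u1 ⊩ (P → (P → Q)) → P: every world accessible from u1 that forces P → (P → Q) (namely u1) also forces P.

Yes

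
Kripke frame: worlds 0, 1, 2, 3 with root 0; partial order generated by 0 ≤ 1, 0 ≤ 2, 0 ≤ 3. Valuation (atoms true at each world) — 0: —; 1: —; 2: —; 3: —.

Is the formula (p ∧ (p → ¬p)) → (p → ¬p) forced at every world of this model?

Yes

0 ⊩ (p ∧ (p → ¬p)) → (p → ¬p) vacuously: no world accessible from 0 forces the antecedent p ∧ (p → ¬p).
Since the root 0 forces (p ∧ (p → ¬p)) → (p → ¬p) and forcing is persistent (monotone upward), every world forces it.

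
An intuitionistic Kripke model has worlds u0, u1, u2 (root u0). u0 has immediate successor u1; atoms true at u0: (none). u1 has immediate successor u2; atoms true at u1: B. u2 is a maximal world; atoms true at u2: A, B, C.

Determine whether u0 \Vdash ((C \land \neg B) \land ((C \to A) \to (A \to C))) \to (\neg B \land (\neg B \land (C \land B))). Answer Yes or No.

u0 \Vdash ((C \land \neg B) \land ((C \to A) \to (A \to C))) \to (\neg B \land (\neg B \land (C \land B))) vacuously: no world accessible from u0 forces the antecedent (C \land \neg B) \land ((C \to A) \to (A \to C)).

Yes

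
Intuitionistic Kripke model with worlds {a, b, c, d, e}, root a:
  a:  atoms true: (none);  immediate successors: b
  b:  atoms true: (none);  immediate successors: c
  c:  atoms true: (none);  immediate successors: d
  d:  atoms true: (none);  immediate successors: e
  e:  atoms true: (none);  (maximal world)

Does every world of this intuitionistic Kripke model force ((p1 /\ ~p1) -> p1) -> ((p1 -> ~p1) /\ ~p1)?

Yes

a ||- ((p1 /\ ~p1) -> p1) -> ((p1 -> ~p1) /\ ~p1): every world accessible from a that forces (p1 /\ ~p1) -> p1 (namely a, b, c, d, e) also forces (p1 -> ~p1) /\ ~p1.
Since the root a forces ((p1 /\ ~p1) -> p1) -> ((p1 -> ~p1) /\ ~p1) and forcing is persistent (monotone upward), every world forces it.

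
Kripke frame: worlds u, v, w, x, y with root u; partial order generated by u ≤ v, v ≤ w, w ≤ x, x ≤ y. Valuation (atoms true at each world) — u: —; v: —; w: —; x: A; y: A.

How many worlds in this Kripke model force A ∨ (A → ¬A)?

u: does not force it — u ⊮ A ∨ (A → ¬A): neither disjunct is forced at u.
v: does not force it — v ⊮ A ∨ (A → ¬A): neither disjunct is forced at v.
w: does not force it — w ⊮ A ∨ (A → ¬A): neither disjunct is forced at w.
x: forces it.
y: forces it.
Worlds forcing the formula: {x, y}.

2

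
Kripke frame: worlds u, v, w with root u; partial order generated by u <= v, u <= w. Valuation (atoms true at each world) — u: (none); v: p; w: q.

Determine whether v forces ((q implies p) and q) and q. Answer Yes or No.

No

v does not force ((q implies p) and q) and q since v fails (q implies p) and q.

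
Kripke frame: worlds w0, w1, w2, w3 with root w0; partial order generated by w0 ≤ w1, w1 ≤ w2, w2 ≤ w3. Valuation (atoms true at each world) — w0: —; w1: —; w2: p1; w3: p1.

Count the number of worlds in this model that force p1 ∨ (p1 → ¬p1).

w0: does not force it — w0 ⊮ p1 ∨ (p1 → ¬p1): neither disjunct is forced at w0.
w1: does not force it.
w2: forces it.
w3: forces it.
Worlds forcing the formula: {w2, w3}.

2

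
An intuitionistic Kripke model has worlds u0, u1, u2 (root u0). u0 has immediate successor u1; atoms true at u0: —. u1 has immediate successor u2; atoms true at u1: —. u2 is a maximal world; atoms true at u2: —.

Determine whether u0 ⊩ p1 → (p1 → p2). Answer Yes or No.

Yes

u0 ⊩ p1 → (p1 → p2) vacuously: no world accessible from u0 forces the antecedent p1.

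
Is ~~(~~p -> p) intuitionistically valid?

Yes

This is the double negation of double-negation elimination, which is intuitionistically derivable.
By Glivenko's theorem the double negation of any classical propositional tautology is intuitionistically provable; ~~p -> p is classically a tautology.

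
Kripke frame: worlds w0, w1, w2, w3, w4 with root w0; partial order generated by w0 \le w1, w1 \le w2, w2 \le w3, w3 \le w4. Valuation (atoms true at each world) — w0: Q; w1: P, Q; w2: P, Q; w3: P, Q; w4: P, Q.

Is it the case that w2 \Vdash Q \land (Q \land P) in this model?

w2 \Vdash Q \land (Q \land P) since w2 forces both conjuncts.

Yes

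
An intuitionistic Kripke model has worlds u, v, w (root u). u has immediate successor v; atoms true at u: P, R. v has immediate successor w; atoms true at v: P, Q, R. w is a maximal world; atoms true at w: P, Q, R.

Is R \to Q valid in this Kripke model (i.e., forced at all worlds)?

No

Not every world: u \nVdash R \to Q.
u \nVdash R \to Q: already at u itself, u \Vdash R but u \nVdash Q.
u lacks atom Q, so u \nVdash Q.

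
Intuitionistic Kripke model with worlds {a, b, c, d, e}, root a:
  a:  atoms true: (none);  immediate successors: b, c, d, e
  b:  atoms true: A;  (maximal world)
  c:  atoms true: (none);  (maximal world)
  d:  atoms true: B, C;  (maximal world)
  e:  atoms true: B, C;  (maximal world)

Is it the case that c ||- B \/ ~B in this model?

Yes

c ||- B \/ ~B via the disjunct ~B.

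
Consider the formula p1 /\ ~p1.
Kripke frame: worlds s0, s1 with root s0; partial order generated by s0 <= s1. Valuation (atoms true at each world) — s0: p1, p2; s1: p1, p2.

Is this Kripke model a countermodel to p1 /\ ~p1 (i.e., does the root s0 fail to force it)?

s0 ||-/- p1 /\ ~p1 since s0 fails ~p1.
So the root s0 does not force p1 /\ ~p1; the model is a countermodel.

Yes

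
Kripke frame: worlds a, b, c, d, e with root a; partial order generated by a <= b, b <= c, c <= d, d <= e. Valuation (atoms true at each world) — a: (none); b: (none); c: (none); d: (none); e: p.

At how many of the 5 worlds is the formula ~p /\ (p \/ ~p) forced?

0

a: does not force it — a ||-/- ~p /\ (p \/ ~p) since a fails ~p.
b: does not force it — b ||-/- ~p /\ (p \/ ~p) since b fails ~p.
c: does not force it.
d: does not force it.
e: does not force it.
Worlds forcing the formula: { }.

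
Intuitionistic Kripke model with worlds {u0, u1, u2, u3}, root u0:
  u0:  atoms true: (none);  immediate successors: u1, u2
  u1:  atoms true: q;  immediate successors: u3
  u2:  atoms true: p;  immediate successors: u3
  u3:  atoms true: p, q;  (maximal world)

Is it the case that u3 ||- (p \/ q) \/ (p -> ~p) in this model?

u3 ||- (p \/ q) \/ (p -> ~p) via the disjunct p \/ q.

Yes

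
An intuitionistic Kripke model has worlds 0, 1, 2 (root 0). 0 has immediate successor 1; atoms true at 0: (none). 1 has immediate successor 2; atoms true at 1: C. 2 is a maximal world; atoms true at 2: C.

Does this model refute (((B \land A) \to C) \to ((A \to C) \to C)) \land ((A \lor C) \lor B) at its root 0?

Yes

0 \nVdash (((B \land A) \to C) \to ((A \to C) \to C)) \land ((A \lor C) \lor B) since 0 fails ((B \land A) \to C) \to ((A \to C) \to C).
So the root 0 does not force (((B \land A) \to C) \to ((A \to C) \to C)) \land ((A \lor C) \lor B); the model is a countermodel.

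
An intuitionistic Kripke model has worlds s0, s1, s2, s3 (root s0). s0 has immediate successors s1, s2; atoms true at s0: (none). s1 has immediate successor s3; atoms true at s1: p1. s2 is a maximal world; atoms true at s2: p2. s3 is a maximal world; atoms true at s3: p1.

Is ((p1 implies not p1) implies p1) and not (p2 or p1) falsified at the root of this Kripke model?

s0 does not force ((p1 implies not p1) implies p1) and not (p2 or p1) since s0 fails (p1 implies not p1) implies p1.
So the root s0 does not force ((p1 implies not p1) implies p1) and not (p2 or p1); the model is a countermodel.

Yes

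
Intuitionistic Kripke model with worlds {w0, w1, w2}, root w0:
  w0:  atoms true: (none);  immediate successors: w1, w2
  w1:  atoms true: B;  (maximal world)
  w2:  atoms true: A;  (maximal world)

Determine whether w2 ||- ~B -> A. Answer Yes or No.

w2 ||- ~B -> A: every world accessible from w2 that forces ~B (namely w2) also forces A.

Yes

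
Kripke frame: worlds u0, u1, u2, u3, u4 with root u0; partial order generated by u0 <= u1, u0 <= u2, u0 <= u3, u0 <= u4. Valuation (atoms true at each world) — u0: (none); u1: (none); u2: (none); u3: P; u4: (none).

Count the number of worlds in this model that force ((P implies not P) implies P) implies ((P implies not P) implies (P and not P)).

u0: forces it.
u1: forces it.
u2: forces it.
u3: forces it.
u4: forces it.
Worlds forcing the formula: {u0, u1, u2, u3, u4}.

5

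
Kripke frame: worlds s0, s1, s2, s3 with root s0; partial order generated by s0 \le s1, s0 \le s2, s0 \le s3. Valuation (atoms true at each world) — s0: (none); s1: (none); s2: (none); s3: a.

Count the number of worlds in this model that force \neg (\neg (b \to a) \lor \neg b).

s0: does not force it — s0 \nVdash \neg (\neg (b \to a) \lor \neg b) since s0 is accessible from s0 and s0 \Vdash \neg (b \to a) \lor \neg b.
s1: does not force it — s1 \nVdash \neg (\neg (b \to a) \lor \neg b) since s1 is accessible from s1 and s1 \Vdash \neg (b \to a) \lor \neg b.
s2: does not force it — s2 \nVdash \neg (\neg (b \to a) \lor \neg b) since s2 is accessible from s2 and s2 \Vdash \neg (b \to a) \lor \neg b.
s3: does not force it.
Worlds forcing the formula: { }.

0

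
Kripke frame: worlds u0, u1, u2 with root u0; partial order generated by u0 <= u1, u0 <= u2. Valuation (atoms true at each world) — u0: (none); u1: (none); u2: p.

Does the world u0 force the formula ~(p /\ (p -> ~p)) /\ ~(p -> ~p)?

u0 ||-/- ~(p /\ (p -> ~p)) /\ ~(p -> ~p) since u0 fails ~(p -> ~p).

No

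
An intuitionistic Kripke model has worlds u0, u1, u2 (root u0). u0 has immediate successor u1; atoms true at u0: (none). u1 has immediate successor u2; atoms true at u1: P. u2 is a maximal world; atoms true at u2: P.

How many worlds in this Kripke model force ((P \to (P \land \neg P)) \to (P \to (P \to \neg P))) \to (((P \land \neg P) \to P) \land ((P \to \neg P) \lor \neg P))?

0

u0: does not force it — u0 \nVdash ((P \to (P \land \neg P)) \to (P \to (P \to \neg P))) \to (((P \land \neg P) \to P) \land ((P \to \neg P) \lor \neg P)): already at u0 itself, u0 \Vdash (P \to (P \land \neg P)) \to (P \to (P \to \neg P)) but u0 \nVdash ((P \land \neg P) \to P) \land ((P \to \neg P) \lor \neg P).
u1: does not force it — u1 \nVdash ((P \to (P \land \neg P)) \to (P \to (P \to \neg P))) \to (((P \land \neg P) \to P) \land ((P \to \neg P) \lor \neg P)): already at u1 itself, u1 \Vdash (P \to (P \land \neg P)) \to (P \to (P \to \neg P)) but u1 \nVdash ((P \land \neg P) \to P) \land ((P \to \neg P) \lor \neg P).
u2: does not force it.
Worlds forcing the formula: { }.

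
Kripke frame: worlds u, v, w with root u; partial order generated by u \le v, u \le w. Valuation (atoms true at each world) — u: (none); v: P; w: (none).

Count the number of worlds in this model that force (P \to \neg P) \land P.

u: does not force it — u \nVdash (P \to \neg P) \land P since u fails P \to \neg P.
v: does not force it — v \nVdash (P \to \neg P) \land P since v fails P \to \neg P.
w: does not force it — w \nVdash (P \to \neg P) \land P since w fails P.
Worlds forcing the formula: { }.

0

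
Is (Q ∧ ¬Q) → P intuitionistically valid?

This is an instance of ex falso quodlibet, which is intuitionistically derivable.
No world can force both Q and ¬Q, so the antecedent Q ∧ ¬Q is never forced and the implication holds vacuously at every world.

Yes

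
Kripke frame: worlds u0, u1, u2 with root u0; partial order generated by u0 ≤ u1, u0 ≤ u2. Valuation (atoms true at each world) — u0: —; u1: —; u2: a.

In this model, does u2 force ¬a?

No

u2 ⊮ ¬a since u2 is accessible from u2 and u2 ⊩ a.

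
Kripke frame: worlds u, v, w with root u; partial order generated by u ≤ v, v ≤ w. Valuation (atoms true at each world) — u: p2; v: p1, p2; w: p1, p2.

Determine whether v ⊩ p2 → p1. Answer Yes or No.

v ⊩ p2 → p1: every world accessible from v that forces p2 (namely v, w) also forces p1.

Yes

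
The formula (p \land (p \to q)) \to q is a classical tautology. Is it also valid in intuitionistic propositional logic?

Yes

This is modus ponens in implicational form, which is intuitionistically derivable.
If a world forces p and p \to q, then applying the implication at that world (which is accessible from itself) gives q.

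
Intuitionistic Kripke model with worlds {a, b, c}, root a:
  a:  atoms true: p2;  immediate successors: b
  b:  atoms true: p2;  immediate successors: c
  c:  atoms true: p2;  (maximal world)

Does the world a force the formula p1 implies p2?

Yes

a forces p1 implies p2 vacuously: no world accessible from a forces the antecedent p1.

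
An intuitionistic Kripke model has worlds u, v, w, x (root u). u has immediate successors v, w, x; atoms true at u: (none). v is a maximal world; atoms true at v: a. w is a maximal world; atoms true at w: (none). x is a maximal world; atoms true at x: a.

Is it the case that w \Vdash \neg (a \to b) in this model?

w \nVdash \neg (a \to b) since w is accessible from w and w \Vdash a \to b.
w \Vdash a \to b vacuously: no world accessible from w forces the antecedent a.

No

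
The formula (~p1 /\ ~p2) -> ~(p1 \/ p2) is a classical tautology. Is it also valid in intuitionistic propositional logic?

This is a constructively valid De Morgan direction (conjunction of negations to negated disjunction), which is intuitionistically derivable.
If both ~p1 and ~p2 hold at a world, no accessible world forces p1 or forces p2, so none forces p1 \/ p2.

Yes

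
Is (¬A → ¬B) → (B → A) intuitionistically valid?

This is the converse of contraposition, which is not intuitionistically valid.
A Kripke countermodel: worlds s0, s1; order generated by s0 ≤ s1; atoms true at each world — s0:{B}; s1:{A,B}.
s0 ⊮ (¬A → ¬B) → (B → A): already at s0 itself, s0 ⊩ ¬A → ¬B but s0 ⊮ B → A.
s0 ⊮ B → A: already at s0 itself, s0 ⊩ B but s0 ⊮ A.
s0 lacks atom A, so s0 ⊮ A.
So the root s0 does not force the formula.

No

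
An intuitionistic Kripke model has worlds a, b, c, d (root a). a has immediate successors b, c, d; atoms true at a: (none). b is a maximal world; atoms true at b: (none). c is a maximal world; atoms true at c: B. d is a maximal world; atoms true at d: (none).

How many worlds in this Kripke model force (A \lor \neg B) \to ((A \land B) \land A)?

1

a: does not force it — a \nVdash (A \lor \neg B) \to ((A \land B) \land A): at the accessible world b, b \Vdash A \lor \neg B but b \nVdash (A \land B) \land A.
b: does not force it.
c: forces it.
d: does not force it.
Worlds forcing the formula: {c}.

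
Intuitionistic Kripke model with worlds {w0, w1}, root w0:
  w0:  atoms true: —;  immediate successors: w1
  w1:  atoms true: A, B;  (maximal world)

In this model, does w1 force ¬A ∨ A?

Yes

w1 ⊩ ¬A ∨ A via the disjunct A.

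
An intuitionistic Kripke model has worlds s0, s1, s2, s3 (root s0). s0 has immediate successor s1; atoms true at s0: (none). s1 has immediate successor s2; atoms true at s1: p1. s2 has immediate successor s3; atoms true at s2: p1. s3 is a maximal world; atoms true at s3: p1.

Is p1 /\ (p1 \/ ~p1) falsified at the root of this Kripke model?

s0 ||-/- p1 /\ (p1 \/ ~p1) since s0 fails p1.
So the root s0 does not force p1 /\ (p1 \/ ~p1); the model is a countermodel.

Yes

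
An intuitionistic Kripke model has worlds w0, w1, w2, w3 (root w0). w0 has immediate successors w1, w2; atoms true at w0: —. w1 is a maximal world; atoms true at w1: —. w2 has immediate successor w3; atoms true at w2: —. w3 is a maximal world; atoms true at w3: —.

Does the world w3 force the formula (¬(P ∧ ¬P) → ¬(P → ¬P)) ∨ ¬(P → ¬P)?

w3 ⊮ (¬(P ∧ ¬P) → ¬(P → ¬P)) ∨ ¬(P → ¬P): neither disjunct is forced at w3.
w3 ⊮ ¬(P ∧ ¬P) → ¬(P → ¬P): already at w3 itself, w3 ⊩ ¬(P ∧ ¬P) but w3 ⊮ ¬(P → ¬P).
w3 ⊮ ¬(P → ¬P) since w3 is accessible from w3 and w3 ⊩ P → ¬P.
w3 ⊩ P → ¬P vacuously: no world accessible from w3 forces the antecedent P.

No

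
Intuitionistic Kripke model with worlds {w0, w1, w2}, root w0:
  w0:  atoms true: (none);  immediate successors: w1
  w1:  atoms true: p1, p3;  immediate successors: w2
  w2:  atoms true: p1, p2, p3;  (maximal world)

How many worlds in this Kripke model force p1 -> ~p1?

0

w0: does not force it — w0 ||-/- p1 -> ~p1: at the accessible world w1, w1 ||- p1 but w1 ||-/- ~p1.
w1: does not force it.
w2: does not force it.
Worlds forcing the formula: { }.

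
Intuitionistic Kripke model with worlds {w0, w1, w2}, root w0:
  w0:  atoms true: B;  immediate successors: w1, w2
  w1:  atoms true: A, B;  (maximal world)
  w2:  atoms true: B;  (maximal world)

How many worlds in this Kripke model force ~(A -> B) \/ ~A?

1

w0: does not force it — w0 ||-/- ~(A -> B) \/ ~A: neither disjunct is forced at w0.
w1: does not force it — w1 ||-/- ~(A -> B) \/ ~A: neither disjunct is forced at w1.
w2: forces it.
Worlds forcing the formula: {w2}.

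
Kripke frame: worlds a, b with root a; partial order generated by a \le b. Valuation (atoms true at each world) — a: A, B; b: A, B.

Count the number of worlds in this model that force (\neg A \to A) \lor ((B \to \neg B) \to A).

2

a: forces it.
b: forces it.
Worlds forcing the formula: {a, b}.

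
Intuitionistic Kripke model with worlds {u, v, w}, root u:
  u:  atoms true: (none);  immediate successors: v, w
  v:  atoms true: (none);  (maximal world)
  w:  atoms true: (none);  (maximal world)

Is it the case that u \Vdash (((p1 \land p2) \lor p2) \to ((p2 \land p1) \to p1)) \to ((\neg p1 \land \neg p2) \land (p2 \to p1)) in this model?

u \Vdash (((p1 \land p2) \lor p2) \to ((p2 \land p1) \to p1)) \to ((\neg p1 \land \neg p2) \land (p2 \to p1)): every world accessible from u that forces ((p1 \land p2) \lor p2) \to ((p2 \land p1) \to p1) (namely u, v, w) also forces (\neg p1 \land \neg p2) \land (p2 \to p1).

Yes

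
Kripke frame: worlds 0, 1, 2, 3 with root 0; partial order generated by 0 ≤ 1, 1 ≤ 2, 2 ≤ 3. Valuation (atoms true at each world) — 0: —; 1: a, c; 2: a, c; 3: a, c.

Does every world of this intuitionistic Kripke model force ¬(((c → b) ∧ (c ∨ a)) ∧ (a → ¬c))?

Yes

0 ⊩ ¬(((c → b) ∧ (c ∨ a)) ∧ (a → ¬c)): no world accessible from 0 forces ((c → b) ∧ (c ∨ a)) ∧ (a → ¬c).
Since the root 0 forces ¬(((c → b) ∧ (c ∨ a)) ∧ (a → ¬c)) and forcing is persistent (monotone upward), every world forces it.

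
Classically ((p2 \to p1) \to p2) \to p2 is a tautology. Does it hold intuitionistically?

This is Peirce's law, which is not intuitionistically valid.
A Kripke countermodel: worlds w0, w1; order generated by w0 \le w1; atoms true at each world — w0:{}; w1:{p2}.
w0 \nVdash ((p2 \to p1) \to p2) \to p2: already at w0 itself, w0 \Vdash (p2 \to p1) \to p2 but w0 \nVdash p2.
w0 lacks atom p2, so w0 \nVdash p2.
So the root w0 does not force the formula.

No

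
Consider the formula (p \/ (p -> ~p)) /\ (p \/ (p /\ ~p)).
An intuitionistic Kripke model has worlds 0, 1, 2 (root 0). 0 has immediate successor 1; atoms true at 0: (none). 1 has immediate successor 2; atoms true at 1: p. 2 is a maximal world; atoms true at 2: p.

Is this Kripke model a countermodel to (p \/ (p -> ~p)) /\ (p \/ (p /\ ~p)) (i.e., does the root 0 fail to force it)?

0 ||-/- (p \/ (p -> ~p)) /\ (p \/ (p /\ ~p)) since 0 fails p \/ (p -> ~p).
So the root 0 does not force (p \/ (p -> ~p)) /\ (p \/ (p /\ ~p)); the model is a countermodel.

Yes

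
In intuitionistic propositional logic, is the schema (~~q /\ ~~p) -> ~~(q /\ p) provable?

This is the distribution of double negation over conjunction, which is intuitionistically derivable.
Assume ~~q, ~~p, and ~(q /\ p). From q we'd get ~p (since q /\ p is refuted), contradicting ~~p; so ~q, contradicting ~~q.

Yes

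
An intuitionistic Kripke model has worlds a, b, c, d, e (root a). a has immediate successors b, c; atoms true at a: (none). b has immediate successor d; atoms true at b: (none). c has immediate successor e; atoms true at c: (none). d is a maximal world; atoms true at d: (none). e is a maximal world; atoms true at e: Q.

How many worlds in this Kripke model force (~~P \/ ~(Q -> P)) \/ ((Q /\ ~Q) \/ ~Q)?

4

a: does not force it — a ||-/- (~~P \/ ~(Q -> P)) \/ ((Q /\ ~Q) \/ ~Q): neither disjunct is forced at a.
b: forces it.
c: forces it.
d: forces it.
e: forces it.
Worlds forcing the formula: {b, c, d, e}.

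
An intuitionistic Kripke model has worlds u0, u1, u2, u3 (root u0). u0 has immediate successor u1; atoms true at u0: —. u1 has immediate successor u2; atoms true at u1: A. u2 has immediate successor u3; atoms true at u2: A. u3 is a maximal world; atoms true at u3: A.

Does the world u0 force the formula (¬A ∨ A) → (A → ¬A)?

u0 ⊮ (¬A ∨ A) → (A → ¬A): at the accessible world u1, u1 ⊩ ¬A ∨ A but u1 ⊮ A → ¬A.
u1 ⊮ A → ¬A: already at u1 itself, u1 ⊩ A but u1 ⊮ ¬A.
u1 ⊮ ¬A since u1 is accessible from u1 and u1 ⊩ A.

No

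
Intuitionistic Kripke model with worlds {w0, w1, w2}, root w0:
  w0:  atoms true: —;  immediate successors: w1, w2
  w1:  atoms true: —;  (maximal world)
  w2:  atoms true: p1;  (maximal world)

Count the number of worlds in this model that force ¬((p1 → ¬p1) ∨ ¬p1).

w0: does not force it — w0 ⊮ ¬((p1 → ¬p1) ∨ ¬p1) since w1 is accessible from w0 and w1 ⊩ (p1 → ¬p1) ∨ ¬p1.
w1: does not force it — w1 ⊮ ¬((p1 → ¬p1) ∨ ¬p1) since w1 is accessible from w1 and w1 ⊩ (p1 → ¬p1) ∨ ¬p1.
w2: forces it.
Worlds forcing the formula: {w2}.

1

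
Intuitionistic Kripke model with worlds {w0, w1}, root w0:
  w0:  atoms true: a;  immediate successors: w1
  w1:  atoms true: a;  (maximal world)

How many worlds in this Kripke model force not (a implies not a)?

2

w0: forces it.
w1: forces it.
Worlds forcing the formula: {w0, w1}.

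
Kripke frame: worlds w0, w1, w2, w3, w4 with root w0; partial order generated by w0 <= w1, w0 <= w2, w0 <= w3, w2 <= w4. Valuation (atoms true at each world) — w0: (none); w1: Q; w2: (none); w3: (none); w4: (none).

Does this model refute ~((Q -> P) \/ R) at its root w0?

Yes

w0 ||-/- ~((Q -> P) \/ R) since w2 is accessible from w0 and w2 ||- (Q -> P) \/ R.
w2 ||- (Q -> P) \/ R via the disjunct Q -> P.
So the root w0 does not force ~((Q -> P) \/ R); the model is a countermodel.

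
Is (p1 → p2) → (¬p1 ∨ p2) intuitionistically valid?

No

This is the material-implication-as-disjunction principle, which is not intuitionistically valid.
A Kripke countermodel: worlds a, b; order generated by a ≤ b; atoms true at each world — a:{}; b:{p1,p2}.
a ⊮ (p1 → p2) → (¬p1 ∨ p2): already at a itself, a ⊩ p1 → p2 but a ⊮ ¬p1 ∨ p2.
a ⊮ ¬p1 ∨ p2: neither disjunct is forced at a.
a ⊮ ¬p1 since b is accessible from a and b ⊩ p1.
So the root a does not force the formula.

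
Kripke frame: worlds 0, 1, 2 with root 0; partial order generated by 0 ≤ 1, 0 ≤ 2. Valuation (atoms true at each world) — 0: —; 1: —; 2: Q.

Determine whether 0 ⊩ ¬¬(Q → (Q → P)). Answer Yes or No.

0 ⊮ ¬¬(Q → (Q → P)) since 2 is accessible from 0 and 2 ⊩ ¬(Q → (Q → P)).
2 ⊩ ¬(Q → (Q → P)): no world accessible from 2 forces Q → (Q → P).

No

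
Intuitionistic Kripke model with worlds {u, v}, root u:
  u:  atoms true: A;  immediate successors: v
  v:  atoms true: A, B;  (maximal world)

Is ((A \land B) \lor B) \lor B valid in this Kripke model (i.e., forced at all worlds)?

No

Not every world: u \nVdash ((A \land B) \lor B) \lor B.
u \nVdash ((A \land B) \lor B) \lor B: neither disjunct is forced at u.
u \nVdash (A \land B) \lor B: neither disjunct is forced at u.
u \nVdash A \land B since u fails B.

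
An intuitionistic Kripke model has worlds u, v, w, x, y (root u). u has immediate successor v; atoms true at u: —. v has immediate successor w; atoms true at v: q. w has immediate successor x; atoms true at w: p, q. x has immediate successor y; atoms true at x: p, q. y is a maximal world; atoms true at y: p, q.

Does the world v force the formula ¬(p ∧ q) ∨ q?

v ⊩ ¬(p ∧ q) ∨ q via the disjunct q.

Yes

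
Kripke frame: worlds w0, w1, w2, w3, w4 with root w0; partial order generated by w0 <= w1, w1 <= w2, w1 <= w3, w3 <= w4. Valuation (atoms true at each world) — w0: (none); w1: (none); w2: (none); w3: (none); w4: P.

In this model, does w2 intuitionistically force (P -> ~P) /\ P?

No

w2 ||-/- (P -> ~P) /\ P since w2 fails P.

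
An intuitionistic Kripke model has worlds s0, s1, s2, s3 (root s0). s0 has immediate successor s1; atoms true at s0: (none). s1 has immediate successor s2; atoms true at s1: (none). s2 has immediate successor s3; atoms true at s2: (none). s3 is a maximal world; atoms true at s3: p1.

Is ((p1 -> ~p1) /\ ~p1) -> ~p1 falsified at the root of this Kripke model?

No

s0 ||- ((p1 -> ~p1) /\ ~p1) -> ~p1 vacuously: no world accessible from s0 forces the antecedent (p1 -> ~p1) /\ ~p1.
So the root s0 forces ((p1 -> ~p1) /\ ~p1) -> ~p1; the model is not a countermodel.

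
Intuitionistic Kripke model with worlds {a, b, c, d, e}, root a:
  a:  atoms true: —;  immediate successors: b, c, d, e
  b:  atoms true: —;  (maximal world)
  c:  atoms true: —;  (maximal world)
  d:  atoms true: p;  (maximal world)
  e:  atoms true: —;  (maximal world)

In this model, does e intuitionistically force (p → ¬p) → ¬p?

e ⊩ (p → ¬p) → ¬p: every world accessible from e that forces p → ¬p (namely e) also forces ¬p.

Yes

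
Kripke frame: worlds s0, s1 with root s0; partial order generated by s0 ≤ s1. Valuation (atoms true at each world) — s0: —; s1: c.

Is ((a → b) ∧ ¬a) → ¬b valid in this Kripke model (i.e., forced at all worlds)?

Yes

s0 ⊩ ((a → b) ∧ ¬a) → ¬b: every world accessible from s0 that forces (a → b) ∧ ¬a (namely s0, s1) also forces ¬b.
Since the root s0 forces ((a → b) ∧ ¬a) → ¬b and forcing is persistent (monotone upward), every world forces it.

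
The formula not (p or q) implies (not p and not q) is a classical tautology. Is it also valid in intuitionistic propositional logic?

This is a constructively valid De Morgan direction (negated disjunction to conjunction of negations), which is intuitionistically derivable.
From not (p or q): if p held then p or q would, contradiction — so not p; similarly not q.

Yes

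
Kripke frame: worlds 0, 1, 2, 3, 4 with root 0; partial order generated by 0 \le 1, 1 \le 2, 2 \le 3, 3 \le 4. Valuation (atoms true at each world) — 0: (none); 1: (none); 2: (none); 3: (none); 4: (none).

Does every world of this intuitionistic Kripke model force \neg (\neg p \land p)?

Yes

0 \Vdash \neg (\neg p \land p): no world accessible from 0 forces \neg p \land p.
Since the root 0 forces \neg (\neg p \land p) and forcing is persistent (monotone upward), every world forces it.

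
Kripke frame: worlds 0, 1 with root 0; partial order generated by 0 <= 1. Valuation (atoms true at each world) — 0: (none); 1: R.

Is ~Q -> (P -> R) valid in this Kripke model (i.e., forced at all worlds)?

Yes

0 ||- ~Q -> (P -> R): every world accessible from 0 that forces ~Q (namely 0, 1) also forces P -> R.
Since the root 0 forces ~Q -> (P -> R) and forcing is persistent (monotone upward), every world forces it.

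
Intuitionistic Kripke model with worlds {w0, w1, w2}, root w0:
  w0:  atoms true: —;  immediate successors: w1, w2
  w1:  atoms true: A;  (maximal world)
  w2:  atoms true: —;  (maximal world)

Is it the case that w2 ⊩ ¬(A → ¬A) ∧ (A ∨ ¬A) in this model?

w2 ⊮ ¬(A → ¬A) ∧ (A ∨ ¬A) since w2 fails ¬(A → ¬A).

No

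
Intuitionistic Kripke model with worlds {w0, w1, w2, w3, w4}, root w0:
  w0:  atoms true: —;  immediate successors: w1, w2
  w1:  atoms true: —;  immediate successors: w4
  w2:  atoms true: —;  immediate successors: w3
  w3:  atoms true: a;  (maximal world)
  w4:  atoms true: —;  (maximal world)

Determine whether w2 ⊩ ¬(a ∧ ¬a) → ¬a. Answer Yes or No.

w2 ⊮ ¬(a ∧ ¬a) → ¬a: already at w2 itself, w2 ⊩ ¬(a ∧ ¬a) but w2 ⊮ ¬a.
w2 ⊮ ¬a since w3 is accessible from w2 and w3 ⊩ a.

No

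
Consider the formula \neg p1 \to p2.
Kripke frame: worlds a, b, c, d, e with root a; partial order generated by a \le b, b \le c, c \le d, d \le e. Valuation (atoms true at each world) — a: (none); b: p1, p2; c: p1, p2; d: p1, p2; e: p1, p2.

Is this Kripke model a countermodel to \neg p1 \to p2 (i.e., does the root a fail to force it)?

No

a \Vdash \neg p1 \to p2 vacuously: no world accessible from a forces the antecedent \neg p1.
So the root a forces \neg p1 \to p2; the model is not a countermodel.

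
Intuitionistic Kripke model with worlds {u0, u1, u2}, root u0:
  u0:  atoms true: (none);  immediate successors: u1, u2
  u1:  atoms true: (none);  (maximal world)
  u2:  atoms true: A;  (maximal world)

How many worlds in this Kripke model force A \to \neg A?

u0: does not force it — u0 \nVdash A \to \neg A: at the accessible world u2, u2 \Vdash A but u2 \nVdash \neg A.
u1: forces it.
u2: does not force it — u2 \nVdash A \to \neg A: already at u2 itself, u2 \Vdash A but u2 \nVdash \neg A.
Worlds forcing the formula: {u1}.

1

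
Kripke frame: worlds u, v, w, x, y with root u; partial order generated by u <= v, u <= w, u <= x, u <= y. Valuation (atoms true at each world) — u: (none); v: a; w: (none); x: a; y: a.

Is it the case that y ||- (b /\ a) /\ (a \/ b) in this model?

No

y ||-/- (b /\ a) /\ (a \/ b) since y fails b /\ a.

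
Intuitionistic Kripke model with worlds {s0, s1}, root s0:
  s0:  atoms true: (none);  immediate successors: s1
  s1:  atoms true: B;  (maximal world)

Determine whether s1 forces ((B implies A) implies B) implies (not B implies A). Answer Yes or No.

s1 forces ((B implies A) implies B) implies (not B implies A): every world accessible from s1 that forces (B implies A) implies B (namely s1) also forces not B implies A.

Yes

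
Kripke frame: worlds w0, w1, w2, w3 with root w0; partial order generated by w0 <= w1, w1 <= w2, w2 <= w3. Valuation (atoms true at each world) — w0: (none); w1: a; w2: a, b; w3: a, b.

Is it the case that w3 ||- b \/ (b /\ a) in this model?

Yes

w3 ||- b \/ (b /\ a) via the disjunct b.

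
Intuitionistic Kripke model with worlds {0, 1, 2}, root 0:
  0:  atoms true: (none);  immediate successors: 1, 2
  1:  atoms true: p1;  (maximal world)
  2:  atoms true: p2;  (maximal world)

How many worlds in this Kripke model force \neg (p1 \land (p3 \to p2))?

0: does not force it — 0 \nVdash \neg (p1 \land (p3 \to p2)) since 1 is accessible from 0 and 1 \Vdash p1 \land (p3 \to p2).
1: does not force it — 1 \nVdash \neg (p1 \land (p3 \to p2)) since 1 is accessible from 1 and 1 \Vdash p1 \land (p3 \to p2).
2: forces it.
Worlds forcing the formula: {2}.

1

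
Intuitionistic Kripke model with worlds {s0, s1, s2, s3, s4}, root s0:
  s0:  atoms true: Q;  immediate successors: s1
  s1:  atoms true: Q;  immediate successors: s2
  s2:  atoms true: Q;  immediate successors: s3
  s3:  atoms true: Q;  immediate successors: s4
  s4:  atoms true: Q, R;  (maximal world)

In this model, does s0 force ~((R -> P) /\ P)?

Yes

s0 ||- ~((R -> P) /\ P): no world accessible from s0 forces (R -> P) /\ P.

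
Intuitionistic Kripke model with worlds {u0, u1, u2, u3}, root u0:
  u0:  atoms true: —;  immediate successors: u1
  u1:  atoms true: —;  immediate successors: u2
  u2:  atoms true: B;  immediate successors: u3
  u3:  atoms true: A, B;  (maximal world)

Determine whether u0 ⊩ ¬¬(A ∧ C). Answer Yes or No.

No

u0 ⊮ ¬¬(A ∧ C) since u0 is accessible from u0 and u0 ⊩ ¬(A ∧ C).
u0 ⊩ ¬(A ∧ C): no world accessible from u0 forces A ∧ C.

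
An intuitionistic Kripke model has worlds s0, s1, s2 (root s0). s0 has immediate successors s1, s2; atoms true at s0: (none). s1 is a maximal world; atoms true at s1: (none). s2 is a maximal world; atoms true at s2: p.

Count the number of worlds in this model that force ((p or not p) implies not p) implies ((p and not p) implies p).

s0: forces it.
s1: forces it.
s2: forces it.
Worlds forcing the formula: {s0, s1, s2}.

3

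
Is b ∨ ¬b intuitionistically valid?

This is the law of excluded middle, which is not intuitionistically valid.
A Kripke countermodel: worlds w0, w1; order generated by w0 ≤ w1; atoms true at each world — w0:{}; w1:{b}.
w0 ⊮ b ∨ ¬b: neither disjunct is forced at w0.
w0 lacks atom b, so w0 ⊮ b.
So the root w0 does not force the formula.

No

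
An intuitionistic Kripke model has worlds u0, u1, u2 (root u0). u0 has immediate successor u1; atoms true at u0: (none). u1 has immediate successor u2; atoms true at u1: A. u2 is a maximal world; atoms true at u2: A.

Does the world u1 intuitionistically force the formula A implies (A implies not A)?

No

u1 does not force A implies (A implies not A): already at u1 itself, u1 forces A but u1 does not force A implies not A.
u1 does not force A implies not A: already at u1 itself, u1 forces A but u1 does not force not A.
u1 does not force not A since u1 is accessible from u1 and u1 forces A.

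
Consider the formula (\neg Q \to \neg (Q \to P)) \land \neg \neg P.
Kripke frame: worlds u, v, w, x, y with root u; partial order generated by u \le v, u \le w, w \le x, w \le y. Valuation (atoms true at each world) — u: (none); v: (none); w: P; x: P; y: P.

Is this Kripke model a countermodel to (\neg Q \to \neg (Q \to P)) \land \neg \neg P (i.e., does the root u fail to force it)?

u \nVdash (\neg Q \to \neg (Q \to P)) \land \neg \neg P since u fails \neg Q \to \neg (Q \to P).
So the root u does not force (\neg Q \to \neg (Q \to P)) \land \neg \neg P; the model is a countermodel.

Yes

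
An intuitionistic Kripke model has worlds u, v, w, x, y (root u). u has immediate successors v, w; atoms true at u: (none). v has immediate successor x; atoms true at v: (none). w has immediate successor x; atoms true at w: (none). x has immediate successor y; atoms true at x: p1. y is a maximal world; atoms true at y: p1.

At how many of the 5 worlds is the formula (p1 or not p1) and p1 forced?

2

u: does not force it — u does not force (p1 or not p1) and p1 since u fails p1 or not p1.
v: does not force it — v does not force (p1 or not p1) and p1 since v fails p1 or not p1.
w: does not force it — w does not force (p1 or not p1) and p1 since w fails p1 or not p1.
x: forces it.
y: forces it.
Worlds forcing the formula: {x, y}.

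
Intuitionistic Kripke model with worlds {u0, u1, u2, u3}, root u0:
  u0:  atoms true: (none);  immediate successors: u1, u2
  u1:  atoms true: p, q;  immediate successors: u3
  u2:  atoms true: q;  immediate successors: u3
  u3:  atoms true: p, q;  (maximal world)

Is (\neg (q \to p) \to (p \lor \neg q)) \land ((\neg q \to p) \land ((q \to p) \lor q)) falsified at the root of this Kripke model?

u0 \nVdash (\neg (q \to p) \to (p \lor \neg q)) \land ((\neg q \to p) \land ((q \to p) \lor q)) since u0 fails (\neg q \to p) \land ((q \to p) \lor q).
So the root u0 does not force (\neg (q \to p) \to (p \lor \neg q)) \land ((\neg q \to p) \land ((q \to p) \lor q)); the model is a countermodel.

Yes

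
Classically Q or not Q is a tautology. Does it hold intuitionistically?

This is the law of excluded middle, which is not intuitionistically valid.
A Kripke countermodel: worlds w0, w1; order generated by w0 <= w1; atoms true at each world — w0:{}; w1:{Q}.
w0 does not force Q or not Q: neither disjunct is forced at w0.
w0 lacks atom Q, so w0 does not force Q.
So the root w0 does not force the formula.

No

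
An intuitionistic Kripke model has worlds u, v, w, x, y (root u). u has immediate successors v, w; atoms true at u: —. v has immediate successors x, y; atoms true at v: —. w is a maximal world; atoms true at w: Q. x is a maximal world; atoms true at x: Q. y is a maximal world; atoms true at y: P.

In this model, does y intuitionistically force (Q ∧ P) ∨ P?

Yes

y ⊩ (Q ∧ P) ∨ P via the disjunct P.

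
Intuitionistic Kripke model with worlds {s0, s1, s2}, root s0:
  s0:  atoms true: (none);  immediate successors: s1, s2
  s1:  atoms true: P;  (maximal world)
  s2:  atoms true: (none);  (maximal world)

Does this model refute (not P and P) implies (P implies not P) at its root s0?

s0 forces (not P and P) implies (P implies not P) vacuously: no world accessible from s0 forces the antecedent not P and P.
So the root s0 forces (not P and P) implies (P implies not P); the model is not a countermodel.

No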